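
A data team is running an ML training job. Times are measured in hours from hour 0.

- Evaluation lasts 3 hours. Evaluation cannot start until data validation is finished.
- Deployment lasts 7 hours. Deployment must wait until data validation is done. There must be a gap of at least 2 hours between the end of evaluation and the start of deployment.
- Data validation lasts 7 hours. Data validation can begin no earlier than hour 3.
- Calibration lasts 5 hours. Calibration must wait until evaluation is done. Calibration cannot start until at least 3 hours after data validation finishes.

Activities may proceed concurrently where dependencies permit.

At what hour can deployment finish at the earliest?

Data validation waits on its own release at hour 3, so it starts at hour 3 and finishes at 3 + 7 = hour 10.
Evaluation waits on data validation (finishes hour 10), so it starts at hour 10 and finishes at 10 + 3 = hour 13.
Deployment has to wait for data validation (finishes hour 10); evaluation (finishes hour 13, plus 2-hour gap → hour 15). The latest of these is hour 15, so deployment runs hour 15 to 15 + 7 = hour 22.

22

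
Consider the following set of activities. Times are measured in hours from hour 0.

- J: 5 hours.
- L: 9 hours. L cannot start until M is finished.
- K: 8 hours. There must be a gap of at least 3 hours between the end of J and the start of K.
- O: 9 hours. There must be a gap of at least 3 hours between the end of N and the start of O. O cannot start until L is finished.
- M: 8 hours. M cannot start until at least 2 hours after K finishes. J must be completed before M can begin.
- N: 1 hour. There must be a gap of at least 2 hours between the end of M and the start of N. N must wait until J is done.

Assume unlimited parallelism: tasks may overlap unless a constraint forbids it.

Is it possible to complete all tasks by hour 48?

Yes

J can start immediately at hour 0; it finishes at hour 5.
After J (finishes hour 5, plus 3-hour gap → hour 8), K can start at hour 8 and finishes at hour 16.
M needs all of K (finishes hour 16, plus 2-hour gap → hour 18); J (finishes hour 5). That puts its earliest start at hour 18; it finishes at 18 + 8 = hour 26.
N has to wait for M (finishes hour 26, plus 2-hour gap → hour 28); J (finishes hour 5). The latest of these is hour 28, so N runs hour 28 to 28 + 1 = hour 29.
After M (finishes hour 26), L can start at hour 26 and finishes at hour 35.
O has to wait for N (finishes hour 29, plus 3-hour gap → hour 32); L (finishes hour 35). The latest of these is hour 35, so O runs hour 35 to 35 + 9 = hour 44.
Every task is finished by hour 44, which is no later than the deadline of 48, so the schedule is feasible.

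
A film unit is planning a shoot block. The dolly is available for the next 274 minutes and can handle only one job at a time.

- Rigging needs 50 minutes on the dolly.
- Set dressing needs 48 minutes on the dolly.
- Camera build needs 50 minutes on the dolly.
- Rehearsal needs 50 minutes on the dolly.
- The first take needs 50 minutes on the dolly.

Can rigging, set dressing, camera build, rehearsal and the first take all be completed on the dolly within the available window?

Yes

Running back to back, the jobs need 50 + 48 + 50 + 50 + 50 = 248 minutes on the dolly.
Since 248 ≤ 274, they fit within the window.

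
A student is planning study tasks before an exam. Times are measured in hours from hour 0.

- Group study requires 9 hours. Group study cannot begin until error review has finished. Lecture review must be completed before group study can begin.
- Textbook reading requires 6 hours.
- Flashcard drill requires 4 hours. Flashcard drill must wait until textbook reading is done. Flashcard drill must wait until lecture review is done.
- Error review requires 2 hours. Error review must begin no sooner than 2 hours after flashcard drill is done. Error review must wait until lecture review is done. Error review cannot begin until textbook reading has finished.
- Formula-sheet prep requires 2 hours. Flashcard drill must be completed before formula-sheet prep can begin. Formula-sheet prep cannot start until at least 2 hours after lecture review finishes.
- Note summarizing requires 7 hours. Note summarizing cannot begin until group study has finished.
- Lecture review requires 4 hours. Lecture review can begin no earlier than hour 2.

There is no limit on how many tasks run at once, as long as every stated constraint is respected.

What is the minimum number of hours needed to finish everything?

Lecture review cannot begin until its own release at hour 2. It runs from hour 2 to 2 + 4 = hour 6.
Textbook reading has no prerequisites, so it starts at hour 0 and finishes at hour 6.
Flashcard drill needs all of textbook reading (finishes hour 6); lecture review (finishes hour 6). That puts its earliest start at hour 6; it finishes at 6 + 4 = hour 10.
Formula-sheet prep has to wait for flashcard drill (finishes hour 10); lecture review (finishes hour 6, plus 2-hour gap → hour 8). The latest of these is hour 10, so formula-sheet prep runs hour 10 to 10 + 2 = hour 12.
For error review: flashcard drill (finishes hour 10, plus 2-hour gap → hour 12); lecture review (finishes hour 6); textbook reading (finishes hour 6). Taking the maximum gives a start of hour 12, and it finishes at 12 + 2 = hour 14.
For group study: error review (finishes hour 14); lecture review (finishes hour 6). Taking the maximum gives a start of hour 14, and it finishes at 14 + 9 = hour 23.
Note summarizing cannot begin until group study (finishes hour 23). It runs from hour 23 to 23 + 7 = hour 30.
All tasks are finished once the last one completes. Finish times: Textbook reading at 6, Lecture review at 6, Flashcard drill at 10, Error review at 14, Group study at 23, Note summarizing at 30, Formula-sheet prep at 12. The latest is hour 30.

30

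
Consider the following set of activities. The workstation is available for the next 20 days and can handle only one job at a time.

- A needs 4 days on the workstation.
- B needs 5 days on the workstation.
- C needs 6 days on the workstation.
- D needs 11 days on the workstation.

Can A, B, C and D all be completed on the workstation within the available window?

No

Running back to back, the jobs need 4 + 5 + 6 + 11 = 26 days on the workstation.
Since 26 > 20, they cannot all fit.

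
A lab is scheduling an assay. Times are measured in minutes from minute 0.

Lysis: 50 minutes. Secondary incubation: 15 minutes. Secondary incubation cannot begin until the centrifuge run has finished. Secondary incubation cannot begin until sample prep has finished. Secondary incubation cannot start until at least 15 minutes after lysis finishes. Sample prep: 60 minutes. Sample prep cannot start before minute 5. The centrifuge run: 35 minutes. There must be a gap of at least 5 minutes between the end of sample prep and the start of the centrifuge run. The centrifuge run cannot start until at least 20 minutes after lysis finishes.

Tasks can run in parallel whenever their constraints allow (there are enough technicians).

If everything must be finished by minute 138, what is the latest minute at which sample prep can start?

To finish by minute 138, secondary incubation (duration 15) must start no later than minute 123.
The centrifuge run feeds into secondary incubation (must start by minute 123); so the centrifuge run must finish by minute 123 and therefore start by minute 88.
Sample prep feeds the centrifuge run (must start by minute 88, minus 5-minute gap → minute 83); secondary incubation (must start by minute 123). Taking the minimum, sample prep must finish by minute 83 and start by 83 − 60 = minute 23.

23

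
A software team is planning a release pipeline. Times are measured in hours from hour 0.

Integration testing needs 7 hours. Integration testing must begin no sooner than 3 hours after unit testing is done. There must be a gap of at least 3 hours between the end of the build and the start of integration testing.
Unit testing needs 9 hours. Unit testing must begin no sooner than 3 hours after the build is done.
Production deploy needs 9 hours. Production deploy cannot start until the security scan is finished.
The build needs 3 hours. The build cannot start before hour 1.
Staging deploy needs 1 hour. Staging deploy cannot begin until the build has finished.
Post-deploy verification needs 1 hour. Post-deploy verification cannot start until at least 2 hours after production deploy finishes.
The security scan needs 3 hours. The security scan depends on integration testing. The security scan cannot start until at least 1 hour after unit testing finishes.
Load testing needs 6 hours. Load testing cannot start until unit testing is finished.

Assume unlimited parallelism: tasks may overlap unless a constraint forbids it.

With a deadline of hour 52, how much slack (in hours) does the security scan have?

The build cannot begin until its own release at hour 1. It runs from hour 1 to 1 + 3 = hour 4.
Unit testing cannot begin until the build (finishes hour 4, plus 3-hour gap → hour 7). It runs from hour 7 to 7 + 9 = hour 16.
Integration testing needs all of unit testing (finishes hour 16, plus 3-hour gap → hour 19); the build (finishes hour 4, plus 3-hour gap → hour 7). That puts its earliest start at hour 19; it finishes at 19 + 7 = hour 26.
For the security scan: integration testing (finishes hour 26); unit testing (finishes hour 16, plus 1-hour gap → hour 17). Taking the maximum gives a start of hour 26, and it finishes at 26 + 3 = hour 29.

Working backward from the deadline:
To finish by hour 52, post-deploy verification (duration 1) must start no later than hour 51.
Production deploy feeds into post-deploy verification (must start by hour 51, minus 2-hour gap → hour 49); so production deploy must finish by hour 49 and therefore start by hour 40.
Since production deploy (must start by hour 40) depends on it, the security scan must finish by hour 40. Backing off its 3-hour duration gives a latest start of hour 37.
So the security scan can start as early as hour 26 and as late as hour 37, giving 37 − 26 = 11 hours of slack.

11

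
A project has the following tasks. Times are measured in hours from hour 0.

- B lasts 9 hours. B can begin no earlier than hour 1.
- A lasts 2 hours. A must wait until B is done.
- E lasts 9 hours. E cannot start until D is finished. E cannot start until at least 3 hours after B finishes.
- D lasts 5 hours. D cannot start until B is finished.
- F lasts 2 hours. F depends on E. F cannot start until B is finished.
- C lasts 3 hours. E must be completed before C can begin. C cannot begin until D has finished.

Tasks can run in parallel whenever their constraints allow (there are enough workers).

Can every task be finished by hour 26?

No

B cannot begin until its own release at hour 1. It runs from hour 1 to 1 + 9 = hour 10.
D waits on B (finishes hour 10), so it starts at hour 10 and finishes at 10 + 5 = hour 15.
E needs all of D (finishes hour 15); B (finishes hour 10, plus 3-hour gap → hour 13). That puts its earliest start at hour 15; it finishes at 15 + 9 = hour 24.
F has to wait for E (finishes hour 24); B (finishes hour 10). The latest of these is hour 24, so F runs hour 24 to 24 + 2 = hour 26.
C needs all of E (finishes hour 24); D (finishes hour 15). That puts its earliest start at hour 24; it finishes at 24 + 3 = hour 27.
A waits on B (finishes hour 10), so it starts at hour 10 and finishes at 10 + 2 = hour 12.
The earliest everything can be done is hour 27, which is after the deadline of 26, so it is not possible.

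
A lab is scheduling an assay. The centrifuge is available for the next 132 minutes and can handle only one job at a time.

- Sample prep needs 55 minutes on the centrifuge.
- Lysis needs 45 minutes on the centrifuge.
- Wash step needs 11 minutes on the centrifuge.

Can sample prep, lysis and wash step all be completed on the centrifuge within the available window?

Running back to back, the jobs need 55 + 45 + 11 = 111 minutes on the centrifuge.
Since 111 ≤ 132, they fit within the window.

Yes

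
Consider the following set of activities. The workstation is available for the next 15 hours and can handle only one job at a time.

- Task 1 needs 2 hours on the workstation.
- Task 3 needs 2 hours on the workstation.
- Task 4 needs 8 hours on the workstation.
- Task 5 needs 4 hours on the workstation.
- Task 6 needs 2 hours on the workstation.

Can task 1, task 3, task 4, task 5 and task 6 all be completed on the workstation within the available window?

No

Running back to back, the jobs need 2 + 2 + 8 + 4 + 2 = 18 hours on the workstation.
Since 18 > 15, they cannot all fit.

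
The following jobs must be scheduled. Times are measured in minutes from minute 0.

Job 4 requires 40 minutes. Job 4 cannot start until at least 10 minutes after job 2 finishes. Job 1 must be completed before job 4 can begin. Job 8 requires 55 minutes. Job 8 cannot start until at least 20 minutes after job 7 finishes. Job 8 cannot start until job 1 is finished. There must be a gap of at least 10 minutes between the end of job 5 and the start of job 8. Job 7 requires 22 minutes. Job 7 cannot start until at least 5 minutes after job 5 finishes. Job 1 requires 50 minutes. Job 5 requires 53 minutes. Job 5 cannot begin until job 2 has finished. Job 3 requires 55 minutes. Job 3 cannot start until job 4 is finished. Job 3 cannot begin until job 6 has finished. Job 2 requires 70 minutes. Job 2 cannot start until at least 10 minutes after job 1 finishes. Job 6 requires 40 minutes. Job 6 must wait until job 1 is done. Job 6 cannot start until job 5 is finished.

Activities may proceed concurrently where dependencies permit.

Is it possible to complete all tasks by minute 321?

Job 1 can start immediately at minute 0; it finishes at minute 50.
Job 2 waits on job 1 (finishes minute 50, plus 10-minute gap → minute 60), so it starts at minute 60 and finishes at 60 + 70 = minute 130.
Job 5 cannot begin until job 2 (finishes minute 130). It runs from minute 130 to 130 + 53 = minute 183.
After job 5 (finishes minute 183, plus 5-minute gap → minute 188), job 7 can start at minute 188 and finishes at minute 210.
Job 8 cannot start until job 7 (finishes minute 210, plus 20-minute gap → minute 230); job 1 (finishes minute 50); job 5 (finishes minute 183, plus 10-minute gap → minute 193). The controlling bound is minute 230, so job 8 finishes at 230 + 55 = minute 285.
Job 6 cannot start until job 1 (finishes minute 50); job 5 (finishes minute 183). The controlling bound is minute 183, so job 6 finishes at 183 + 40 = minute 223.
Job 4 needs all of job 2 (finishes minute 130, plus 10-minute gap → minute 140); job 1 (finishes minute 50). That puts its earliest start at minute 140; it finishes at 140 + 40 = minute 180.
Job 3 has to wait for job 4 (finishes minute 180); job 6 (finishes minute 223). The latest of these is minute 223, so job 3 runs minute 223 to 223 + 55 = minute 278.
Every task is finished by minute 285, which is no later than the deadline of 321, so the schedule is feasible.

Yes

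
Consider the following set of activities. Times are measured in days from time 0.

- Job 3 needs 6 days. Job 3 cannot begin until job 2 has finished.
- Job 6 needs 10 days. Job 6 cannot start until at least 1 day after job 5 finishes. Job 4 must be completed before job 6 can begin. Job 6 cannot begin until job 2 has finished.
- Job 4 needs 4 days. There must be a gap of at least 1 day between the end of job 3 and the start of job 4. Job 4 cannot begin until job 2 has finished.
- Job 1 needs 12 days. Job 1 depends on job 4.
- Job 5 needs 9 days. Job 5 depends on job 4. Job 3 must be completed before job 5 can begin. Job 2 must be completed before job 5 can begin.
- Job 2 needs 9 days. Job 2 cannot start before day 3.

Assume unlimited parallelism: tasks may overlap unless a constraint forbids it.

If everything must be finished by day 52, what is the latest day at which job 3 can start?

21

Nothing follows job 1; the deadline of day 52 is its only limit. It must start by 52 − 12 = day 40.
To finish by day 52, job 6 (duration 10) must start no later than day 42.
Job 5 has to be done before job 6 (must start by day 42, minus 1-day gap → day 41). That means finishing by day 41, i.e. starting by 41 − 9 = day 32.
Job 4 must finish in time for job 1 (must start by day 40); job 5 (must start by day 32); job 6 (must start by day 42). The tightest is day 32, so job 4 must start by 32 − 4 = day 28.
Job 3 must finish in time for job 4 (must start by day 28, minus 1-day gap → day 27); job 5 (must start by day 32). The tightest is day 27, so job 3 must start by 27 − 6 = day 21.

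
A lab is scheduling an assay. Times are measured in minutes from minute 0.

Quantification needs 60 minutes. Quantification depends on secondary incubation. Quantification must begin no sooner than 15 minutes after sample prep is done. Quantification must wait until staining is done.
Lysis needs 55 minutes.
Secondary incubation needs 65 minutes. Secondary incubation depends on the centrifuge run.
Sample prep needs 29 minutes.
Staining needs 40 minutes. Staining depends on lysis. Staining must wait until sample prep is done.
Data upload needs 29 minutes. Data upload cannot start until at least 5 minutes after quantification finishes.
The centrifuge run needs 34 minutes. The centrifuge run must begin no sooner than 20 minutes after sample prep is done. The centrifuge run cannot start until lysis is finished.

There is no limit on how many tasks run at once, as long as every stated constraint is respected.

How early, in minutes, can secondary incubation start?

Lysis has no prerequisites, so it starts at minute 0 and finishes at minute 55.
Sample prep has no prerequisites, so it starts at minute 0 and finishes at minute 29.
The centrifuge run needs all of sample prep (finishes minute 29, plus 20-minute gap → minute 49); lysis (finishes minute 55). That puts its earliest start at minute 55; it finishes at 55 + 34 = minute 89.
Secondary incubation waits on the centrifuge run (finishes minute 89), so the earliest it can start is minute 89.

89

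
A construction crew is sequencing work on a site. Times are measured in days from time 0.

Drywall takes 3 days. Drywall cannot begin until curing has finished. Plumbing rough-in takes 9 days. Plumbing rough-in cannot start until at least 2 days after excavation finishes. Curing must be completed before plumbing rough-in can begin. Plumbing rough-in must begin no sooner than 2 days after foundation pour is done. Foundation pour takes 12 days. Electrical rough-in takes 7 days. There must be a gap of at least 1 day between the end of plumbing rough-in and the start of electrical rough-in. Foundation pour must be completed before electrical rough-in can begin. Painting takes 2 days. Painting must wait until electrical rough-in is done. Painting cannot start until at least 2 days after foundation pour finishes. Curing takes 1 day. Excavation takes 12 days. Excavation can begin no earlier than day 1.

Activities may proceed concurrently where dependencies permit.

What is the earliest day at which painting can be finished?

34

Nothing blocks curing, so it runs from day 0 to day 1.
Foundation pour can start immediately at day 0; it finishes at day 12.
After its own release at day 1, excavation can start at day 1 and finishes at day 13.
Plumbing rough-in has to wait for excavation (finishes day 13, plus 2-day gap → day 15); curing (finishes day 1); foundation pour (finishes day 12, plus 2-day gap → day 14). The latest of these is day 15, so plumbing rough-in runs day 15 to 15 + 9 = day 24.
Electrical rough-in has to wait for plumbing rough-in (finishes day 24, plus 1-day gap → day 25); foundation pour (finishes day 12). The latest of these is day 25, so electrical rough-in runs day 25 to 25 + 7 = day 32.
Painting cannot start until electrical rough-in (finishes day 32); foundation pour (finishes day 12, plus 2-day gap → day 14). The controlling bound is day 32, so painting finishes at 32 + 2 = day 34.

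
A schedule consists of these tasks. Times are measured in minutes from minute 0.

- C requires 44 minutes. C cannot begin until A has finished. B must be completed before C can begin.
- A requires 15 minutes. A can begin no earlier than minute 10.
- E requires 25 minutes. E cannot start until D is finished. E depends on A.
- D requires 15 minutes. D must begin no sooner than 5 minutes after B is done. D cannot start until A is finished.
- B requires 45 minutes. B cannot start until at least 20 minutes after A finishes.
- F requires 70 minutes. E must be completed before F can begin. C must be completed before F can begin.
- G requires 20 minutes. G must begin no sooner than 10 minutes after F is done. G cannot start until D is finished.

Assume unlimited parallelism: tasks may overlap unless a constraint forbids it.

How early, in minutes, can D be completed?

110

A waits on its own release at minute 10, so it starts at minute 10 and finishes at 10 + 15 = minute 25.
B waits on A (finishes minute 25, plus 20-minute gap → minute 45), so it starts at minute 45 and finishes at 45 + 45 = minute 90.
For D: B (finishes minute 90, plus 5-minute gap → minute 95); A (finishes minute 25). Taking the maximum gives a start of minute 95, and it finishes at 95 + 15 = minute 110.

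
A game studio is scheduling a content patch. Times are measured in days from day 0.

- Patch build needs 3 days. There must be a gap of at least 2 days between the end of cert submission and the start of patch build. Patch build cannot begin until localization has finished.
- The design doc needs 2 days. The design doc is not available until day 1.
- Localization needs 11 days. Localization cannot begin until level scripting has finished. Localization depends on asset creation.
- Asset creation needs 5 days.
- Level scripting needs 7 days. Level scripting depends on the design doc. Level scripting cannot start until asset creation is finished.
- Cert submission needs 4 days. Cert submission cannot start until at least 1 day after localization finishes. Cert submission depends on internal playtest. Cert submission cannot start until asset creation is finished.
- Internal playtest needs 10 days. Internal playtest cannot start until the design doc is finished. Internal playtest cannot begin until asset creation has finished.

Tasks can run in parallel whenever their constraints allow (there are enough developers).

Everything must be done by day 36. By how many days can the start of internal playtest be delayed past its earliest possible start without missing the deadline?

Asset creation has no prerequisites, so it starts at day 0 and finishes at day 5.
The design doc cannot begin until its own release at day 1. It runs from day 1 to 1 + 2 = day 3.
Internal playtest has to wait for the design doc (finishes day 3); asset creation (finishes day 5). The latest of these is day 5, so internal playtest runs day 5 to 5 + 10 = day 15.

Working backward from the deadline:
Patch build has no dependents, so it just needs to finish by day 36. Starting by 36 − 3 = day 33 achieves that.
Since patch build (must start by day 33, minus 2-day gap → day 31) depends on it, cert submission must finish by day 31. Backing off its 4-day duration gives a latest start of day 27.
Internal playtest must finish before cert submission (must start by day 27). With a 10-day duration, internal playtest must start by 27 − 10 = day 17.
So internal playtest can start as early as day 5 and as late as day 17, giving 17 − 5 = 12 days of slack.

12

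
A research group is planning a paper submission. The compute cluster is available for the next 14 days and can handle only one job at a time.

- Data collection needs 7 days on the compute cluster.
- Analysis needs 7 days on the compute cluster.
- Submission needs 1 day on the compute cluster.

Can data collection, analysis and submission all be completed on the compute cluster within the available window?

Running back to back, the jobs need 7 + 7 + 1 = 15 days on the compute cluster.
Since 15 > 14, they cannot all fit.

No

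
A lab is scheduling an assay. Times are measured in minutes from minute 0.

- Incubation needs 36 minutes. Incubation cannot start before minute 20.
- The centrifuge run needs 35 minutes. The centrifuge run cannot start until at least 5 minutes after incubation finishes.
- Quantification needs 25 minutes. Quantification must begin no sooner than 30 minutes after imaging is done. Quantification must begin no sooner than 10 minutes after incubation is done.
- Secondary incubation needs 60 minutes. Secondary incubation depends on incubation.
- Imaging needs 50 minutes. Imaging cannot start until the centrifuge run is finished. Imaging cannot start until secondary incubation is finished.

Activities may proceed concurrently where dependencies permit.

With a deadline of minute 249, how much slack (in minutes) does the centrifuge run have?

48

After its own release at minute 20, incubation can start at minute 20 and finishes at minute 56.
After incubation (finishes minute 56, plus 5-minute gap → minute 61), the centrifuge run can start at minute 61 and finishes at minute 96.

Working backward from the deadline:
Nothing follows quantification; the deadline of minute 249 is its only limit. It must start by 249 − 25 = minute 224.
Imaging feeds into quantification (must start by minute 224, minus 30-minute gap → minute 194); so imaging must finish by minute 194 and therefore start by minute 144.
The centrifuge run has to be done before imaging (must start by minute 144). That means finishing by minute 144, i.e. starting by 144 − 35 = minute 109.
So the centrifuge run can start as early as minute 61 and as late as minute 109, giving 109 − 61 = 48 minutes of slack.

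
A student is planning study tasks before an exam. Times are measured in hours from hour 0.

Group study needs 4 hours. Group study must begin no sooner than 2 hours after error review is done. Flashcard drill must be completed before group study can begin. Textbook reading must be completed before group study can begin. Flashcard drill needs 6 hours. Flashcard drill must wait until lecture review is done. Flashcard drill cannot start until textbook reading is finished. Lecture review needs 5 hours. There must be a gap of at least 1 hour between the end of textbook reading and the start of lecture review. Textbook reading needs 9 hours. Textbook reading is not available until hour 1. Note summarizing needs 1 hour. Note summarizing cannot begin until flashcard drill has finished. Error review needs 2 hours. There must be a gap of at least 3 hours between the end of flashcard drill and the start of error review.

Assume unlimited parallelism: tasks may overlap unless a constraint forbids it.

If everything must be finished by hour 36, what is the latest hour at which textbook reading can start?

Group study must finish by hour 36; it takes 4 hours, so it must start by 36 − 4 = hour 32.
Since group study (must start by hour 32, minus 2-hour gap → hour 30) depends on it, error review must finish by hour 30. Backing off its 2-hour duration gives a latest start of hour 28.
Note summarizing has no dependents, so it just needs to finish by hour 36. Starting by 36 − 1 = hour 35 achieves that.
Flashcard drill feeds error review (must start by hour 28, minus 3-hour gap → hour 25); group study (must start by hour 32); note summarizing (must start by hour 35). Taking the minimum, flashcard drill must finish by hour 25 and start by 25 − 6 = hour 19.
Lecture review has to be done before flashcard drill (must start by hour 19). That means finishing by hour 19, i.e. starting by 19 − 5 = hour 14.
Textbook reading feeds lecture review (must start by hour 14, minus 1-hour gap → hour 13); flashcard drill (must start by hour 19); group study (must start by hour 32). Taking the minimum, textbook reading must finish by hour 13 and start by 13 − 9 = hour 4.

4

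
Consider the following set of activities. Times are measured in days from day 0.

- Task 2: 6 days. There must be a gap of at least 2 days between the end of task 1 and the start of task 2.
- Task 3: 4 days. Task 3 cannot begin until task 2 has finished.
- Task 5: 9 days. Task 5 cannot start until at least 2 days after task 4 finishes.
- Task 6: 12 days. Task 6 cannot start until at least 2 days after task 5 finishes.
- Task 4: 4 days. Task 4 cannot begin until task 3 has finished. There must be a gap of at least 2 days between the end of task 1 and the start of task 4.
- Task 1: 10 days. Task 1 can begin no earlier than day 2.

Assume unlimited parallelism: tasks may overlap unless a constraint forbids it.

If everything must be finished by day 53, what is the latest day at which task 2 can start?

14

Nothing follows task 6; the deadline of day 53 is its only limit. It must start by 53 − 12 = day 41.
Task 5 has to be done before task 6 (must start by day 41, minus 2-day gap → day 39). That means finishing by day 39, i.e. starting by 39 − 9 = day 30.
Task 4 feeds into task 5 (must start by day 30, minus 2-day gap → day 28); so task 4 must finish by day 28 and therefore start by day 24.
Task 3 has to be done before task 4 (must start by day 24). That means finishing by day 24, i.e. starting by 24 − 4 = day 20.
Task 2 must finish before task 3 (must start by day 20). With a 6-day duration, task 2 must start by 20 − 6 = day 14.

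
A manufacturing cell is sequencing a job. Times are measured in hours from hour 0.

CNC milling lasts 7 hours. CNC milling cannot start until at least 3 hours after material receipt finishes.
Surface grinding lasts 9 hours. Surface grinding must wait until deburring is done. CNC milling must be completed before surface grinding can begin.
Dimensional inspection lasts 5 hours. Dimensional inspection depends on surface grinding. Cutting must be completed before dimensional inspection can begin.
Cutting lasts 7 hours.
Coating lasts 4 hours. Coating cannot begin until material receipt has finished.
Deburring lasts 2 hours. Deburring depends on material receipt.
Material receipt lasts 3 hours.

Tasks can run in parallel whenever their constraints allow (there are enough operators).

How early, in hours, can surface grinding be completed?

22

Material receipt has no prerequisites, so it starts at hour 0 and finishes at hour 3.
CNC milling waits on material receipt (finishes hour 3, plus 3-hour gap → hour 6), so it starts at hour 6 and finishes at 6 + 7 = hour 13.
After material receipt (finishes hour 3), deburring can start at hour 3 and finishes at hour 5.
For surface grinding: deburring (finishes hour 5); CNC milling (finishes hour 13). Taking the maximum gives a start of hour 13, and it finishes at 13 + 9 = hour 22.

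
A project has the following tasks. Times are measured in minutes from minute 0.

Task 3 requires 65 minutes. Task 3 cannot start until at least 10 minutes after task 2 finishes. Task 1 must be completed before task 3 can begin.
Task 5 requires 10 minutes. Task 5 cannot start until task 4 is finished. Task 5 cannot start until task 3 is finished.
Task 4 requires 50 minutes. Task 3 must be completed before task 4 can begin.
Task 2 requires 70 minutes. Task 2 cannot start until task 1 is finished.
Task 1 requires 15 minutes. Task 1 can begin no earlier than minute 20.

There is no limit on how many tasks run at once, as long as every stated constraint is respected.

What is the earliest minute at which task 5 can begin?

After its own release at minute 20, task 1 can start at minute 20 and finishes at minute 35.
Task 2 cannot begin until task 1 (finishes minute 35). It runs from minute 35 to 35 + 70 = minute 105.
Task 3 needs all of task 2 (finishes minute 105, plus 10-minute gap → minute 115); task 1 (finishes minute 35). That puts its earliest start at minute 115; it finishes at 115 + 65 = minute 180.
After task 3 (finishes minute 180), task 4 can start at minute 180 and finishes at minute 230.
Task 5 waits on task 4 (finishes minute 230); task 3 (finishes minute 180). The latest of these is minute 230, which is the earliest task 5 can start.

230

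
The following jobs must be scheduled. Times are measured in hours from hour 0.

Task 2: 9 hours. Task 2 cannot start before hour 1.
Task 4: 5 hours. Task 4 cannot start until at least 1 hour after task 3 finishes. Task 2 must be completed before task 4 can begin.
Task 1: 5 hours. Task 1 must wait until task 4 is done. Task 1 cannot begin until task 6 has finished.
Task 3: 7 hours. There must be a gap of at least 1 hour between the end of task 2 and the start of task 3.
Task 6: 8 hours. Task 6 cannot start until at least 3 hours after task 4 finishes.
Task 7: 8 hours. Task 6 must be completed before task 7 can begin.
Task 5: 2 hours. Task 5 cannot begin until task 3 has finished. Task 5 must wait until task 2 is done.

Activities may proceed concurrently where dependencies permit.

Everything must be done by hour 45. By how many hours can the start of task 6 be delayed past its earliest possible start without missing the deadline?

2

After its own release at hour 1, task 2 can start at hour 1 and finishes at hour 10.
Task 3 waits on task 2 (finishes hour 10, plus 1-hour gap → hour 11), so it starts at hour 11 and finishes at 11 + 7 = hour 18.
Task 4 cannot start until task 3 (finishes hour 18, plus 1-hour gap → hour 19); task 2 (finishes hour 10). The controlling bound is hour 19, so task 4 finishes at 19 + 5 = hour 24.
After task 4 (finishes hour 24, plus 3-hour gap → hour 27), task 6 can start at hour 27 and finishes at hour 35.

Working backward from the deadline:
Task 1 must finish by hour 45; it takes 5 hours, so it must start by 45 − 5 = hour 40.
Nothing follows task 7; the deadline of hour 45 is its only limit. It must start by 45 − 8 = hour 37.
For task 6: task 1 (must start by hour 40); task 7 (must start by hour 37). The most restrictive is hour 37; with an 8-hour duration, task 6 must start by hour 29.
So task 6 can start as early as hour 27 and as late as hour 29, giving 29 − 27 = 2 hours of slack.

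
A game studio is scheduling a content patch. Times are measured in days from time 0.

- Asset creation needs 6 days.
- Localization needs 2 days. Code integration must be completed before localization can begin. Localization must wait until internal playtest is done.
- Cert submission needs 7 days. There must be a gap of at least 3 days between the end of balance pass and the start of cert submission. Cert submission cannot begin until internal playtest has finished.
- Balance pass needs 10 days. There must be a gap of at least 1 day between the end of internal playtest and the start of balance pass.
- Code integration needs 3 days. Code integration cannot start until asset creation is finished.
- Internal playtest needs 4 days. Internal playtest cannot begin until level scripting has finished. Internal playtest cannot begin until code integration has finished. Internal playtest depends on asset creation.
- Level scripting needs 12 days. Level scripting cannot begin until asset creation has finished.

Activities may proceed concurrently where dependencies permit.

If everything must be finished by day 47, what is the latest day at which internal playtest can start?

Cert submission must finish by day 47; it takes 7 days, so it must start by 47 − 7 = day 40.
Balance pass must finish before cert submission (must start by day 40, minus 3-day gap → day 37). With a 10-day duration, balance pass must start by 37 − 10 = day 27.
Nothing follows localization; the deadline of day 47 is its only limit. It must start by 47 − 2 = day 45.
For internal playtest: balance pass (must start by day 27, minus 1-day gap → day 26); localization (must start by day 45); cert submission (must start by day 40). The most restrictive is day 26; with a 4-day duration, internal playtest must start by day 22.

22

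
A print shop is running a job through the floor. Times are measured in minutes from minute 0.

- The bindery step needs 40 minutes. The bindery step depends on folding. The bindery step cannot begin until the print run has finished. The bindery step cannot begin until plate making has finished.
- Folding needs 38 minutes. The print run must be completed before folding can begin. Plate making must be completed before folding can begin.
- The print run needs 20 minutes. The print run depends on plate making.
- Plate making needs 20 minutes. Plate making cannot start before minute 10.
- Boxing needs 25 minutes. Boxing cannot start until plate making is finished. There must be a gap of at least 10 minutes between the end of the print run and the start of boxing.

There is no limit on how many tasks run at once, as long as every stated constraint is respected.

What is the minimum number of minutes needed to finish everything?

128

Plate making cannot begin until its own release at minute 10. It runs from minute 10 to 10 + 20 = minute 30.
The print run cannot begin until plate making (finishes minute 30). It runs from minute 30 to 30 + 20 = minute 50.
Boxing cannot start until plate making (finishes minute 30); the print run (finishes minute 50, plus 10-minute gap → minute 60). The controlling bound is minute 60, so boxing finishes at 60 + 25 = minute 85.
Folding cannot start until the print run (finishes minute 50); plate making (finishes minute 30). The controlling bound is minute 50, so folding finishes at 50 + 38 = minute 88.
The bindery step cannot start until folding (finishes minute 88); the print run (finishes minute 50); plate making (finishes minute 30). The controlling bound is minute 88, so the bindery step finishes at 88 + 40 = minute 128.
All tasks are finished once the last one completes. Finish times: Plate making at 30, The print run at 50, Folding at 88, The bindery step at 128, Boxing at 85. The latest is minute 128.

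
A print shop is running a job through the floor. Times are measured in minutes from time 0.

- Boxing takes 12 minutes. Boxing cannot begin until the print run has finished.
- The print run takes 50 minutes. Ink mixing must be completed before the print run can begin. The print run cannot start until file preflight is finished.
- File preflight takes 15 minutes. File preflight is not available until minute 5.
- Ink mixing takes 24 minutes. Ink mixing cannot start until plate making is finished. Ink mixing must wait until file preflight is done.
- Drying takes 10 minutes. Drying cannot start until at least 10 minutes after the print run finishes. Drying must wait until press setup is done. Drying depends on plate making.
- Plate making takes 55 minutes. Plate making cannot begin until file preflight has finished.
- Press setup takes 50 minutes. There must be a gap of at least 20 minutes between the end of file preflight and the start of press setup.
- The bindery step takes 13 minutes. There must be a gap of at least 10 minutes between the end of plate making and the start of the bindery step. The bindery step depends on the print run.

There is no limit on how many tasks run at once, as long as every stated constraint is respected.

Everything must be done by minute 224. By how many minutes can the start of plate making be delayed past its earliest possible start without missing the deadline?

55

File preflight waits on its own release at minute 5, so it starts at minute 5 and finishes at 5 + 15 = minute 20.
After file preflight (finishes minute 20), plate making can start at minute 20 and finishes at minute 75.

Working backward from the deadline:
Drying has no dependents, so it just needs to finish by minute 224. Starting by 224 − 10 = minute 214 achieves that.
The bindery step must finish by minute 224; it takes 13 minutes, so it must start by 224 − 13 = minute 211.
Boxing has no dependents, so it just needs to finish by minute 224. Starting by 224 − 12 = minute 212 achieves that.
For the print run: drying (must start by minute 214, minus 10-minute gap → minute 204); the bindery step (must start by minute 211); boxing (must start by minute 212). The most restrictive is minute 204; with a 50-minute duration, the print run must start by minute 154.
Ink mixing feeds into the print run (must start by minute 154); so ink mixing must finish by minute 154 and therefore start by minute 130.
Plate making must finish in time for ink mixing (must start by minute 130); drying (must start by minute 214); the bindery step (must start by minute 211, minus 10-minute gap → minute 201). The tightest is minute 130, so plate making must start by 130 − 55 = minute 75.
So plate making can start as early as minute 20 and as late as minute 75, giving 75 − 20 = 55 minutes of slack.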